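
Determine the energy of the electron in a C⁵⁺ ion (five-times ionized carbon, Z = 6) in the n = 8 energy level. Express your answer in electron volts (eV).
-7.65321 eV

The energy levels of a hydrogen-like atom are given by:
E_n = -13.6057 Z² / n² eV  (with Z = 6 for C⁵⁺)

For n = 8:
E_8 = -13.6057 × 6² / 8²
E_8 = -13.6057 × 36 / 64
E_8 = -7.65321 eV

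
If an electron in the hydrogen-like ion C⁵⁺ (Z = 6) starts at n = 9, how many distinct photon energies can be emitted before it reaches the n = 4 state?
15

The electron can occupy levels n = 4, 5, ..., 9 during de-excitation — that is m = 9 - 4 + 1 = 6 distinct levels.

The number of distinct spectral lines equals the number of ways to choose 2 of these m levels (each pair gives one possible emission transition):

Number of lines = m(m-1)/2 = 6×5/2 = 15

These correspond to all possible transitions between the 6 levels:
9 → 8, 9 → 7, 9 → 6, 9 → 5, 9 → 4, 8 → 7, 8 → 6, 8 → 5...

Each transition produces a photon with a unique energy (and thus wavelength). This count does not depend on Z.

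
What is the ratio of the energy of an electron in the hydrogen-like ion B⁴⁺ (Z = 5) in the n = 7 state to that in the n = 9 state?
1.65

Using E_n = -13.6057 Z² / n² eV with Z = 5:

E_7 = -13.6057 × 5² / 7² = -340.1425 / 49 = -6.94168367 eV
E_9 = -13.6057 × 5² / 9² = -340.1425 / 81 = -4.19929012 eV

The ratio is:
E_7/E_9 = (-6.94168367) / (-4.19929012)
E_7/E_9 = (-340.1425/49) / (-340.1425/81)
E_7/E_9 = 81/49
E_7/E_9 = 1.65
(Note: the Z² factors cancel in the ratio.)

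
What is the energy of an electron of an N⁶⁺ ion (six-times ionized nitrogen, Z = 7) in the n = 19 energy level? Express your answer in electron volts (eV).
-1.8468 eV

The energy levels of a hydrogen-like atom are given by:
E_n = -13.6057 Z² / n² eV  (with Z = 7 for N⁶⁺)

For n = 19:
E_19 = -13.6057 × 7² / 19²
E_19 = -13.6057 × 49 / 361
E_19 = -1.8468 eV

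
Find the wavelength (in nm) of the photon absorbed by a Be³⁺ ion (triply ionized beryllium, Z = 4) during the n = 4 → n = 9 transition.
113.558 nm

First, find the transition energy using E_n = -13.6057 Z² / n² eV:
E_4 = -13.6057 × 4² / 4² = -13.605700 eV
E_9 = -13.6057 × 4² / 9² = -2.687546 eV

Photon energy: |ΔE| = |E_9 - E_4| = 10.918154 eV

Convert to wavelength using E = hc/λ with hc = 1239.84 eV·nm:
λ = hc/E = 1239.84 eV·nm / 10.918154 eV
λ = 113.558 nm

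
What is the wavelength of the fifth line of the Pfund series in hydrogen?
3037.550 nm

The lines of a series are numbered from the longest wavelength (smallest ΔE) outward; the fifth line is the transition from n = n_f + 5 to n_f.
The Pfund series has all transitions ending at n_f = 5.

For H, the fifth line (ε-line) is the jump from n = 10 to n = 5:
E_10 = -13.6057 / 10² = -0.136057000 eV
E_5 = -13.6057 / 5² = -0.544228000 eV
ΔE = E_10 - E_5 = 0.408171000 eV

λ = hc/E = 1239.84 eV·nm / 0.408171000 eV
λ = 3037.550 nm

This is the ε-line of the Pfund series in H.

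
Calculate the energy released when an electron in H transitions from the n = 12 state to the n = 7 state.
0.18318 eV

The energy levels are E_n = -13.6057 eV / n².

Energy at n = 12: E_12 = -13.6057 / 12² = -0.09448403 eV
Energy at n = 7: E_7 = -13.6057 / 7² = -0.27766735 eV

For emission (electron falling to lower state), the photon energy is:
E_photon = E_12 - E_7 = |-0.09448403 - (-0.27766735)|
E_photon = 0.18318 eV

This energy is carried away by the emitted photon.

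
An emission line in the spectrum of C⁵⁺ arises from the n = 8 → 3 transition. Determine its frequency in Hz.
1.13088e+16 Hz

First, find the transition energy:
E_8 = -13.6057 × 6² / 8² = -7.65320625 eV
E_3 = -13.6057 × 6² / 3² = -54.42280000 eV
|ΔE| = |E_3 - E_8| = 46.76959375 eV

Convert to Joules: E = 46.76959375 eV × (1.602177 × 10⁻¹⁹ J/eV) = 7.4933167e-18 J

Using E = hf:
f = E/h = 7.4933167e-18 J / (6.62607 × 10⁻³⁴ J·s)
f = 1.13088e+16 Hz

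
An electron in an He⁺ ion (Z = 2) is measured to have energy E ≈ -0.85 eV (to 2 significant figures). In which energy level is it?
n = 8

The exact energy levels follow E_n = -13.6057 Z² / n² eV with Z = 2.

The measured value (-0.85 eV) is reported to only 2 significant figures, so we must test candidate n values and see which one matches to that precision.

Candidate energies:
  n = 6:  E = -13.6057 × 2² / 6² = -1.51174 eV
  n = 7:  E = -13.6057 × 2² / 7² = -1.11067 eV
  n = 8:  E = -13.6057 × 2² / 8² = -0.85036 eV  ← matches
  n = 9:  E = -13.6057 × 2² / 9² = -0.67189 eV
  n = 10:  E = -13.6057 × 2² / 10² = -0.54423 eV

Checking against the measurement of -0.85 eV (2 sig figs), only n = 8 agrees:
E_8 = -0.85036 eV, which rounds to -0.85 eV ✓

Therefore n = 8.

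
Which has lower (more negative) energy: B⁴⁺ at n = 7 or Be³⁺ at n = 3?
Be³⁺ at n = 3 (E = -24.188 eV)

Using E_n = -13.6057 Z² / n² eV:

B⁴⁺ (Z = 5) at n = 7:
E = -13.6057 × 5² / 7² = -13.6057 × 25 / 49 = -6.941684 eV

Be³⁺ (Z = 4) at n = 3:
E = -13.6057 × 4² / 3² = -13.6057 × 16 / 9 = -24.187911 eV

Since -24.187911 eV < -6.941684 eV,
Be³⁺ at n = 3 is more tightly bound (requires more energy to ionize).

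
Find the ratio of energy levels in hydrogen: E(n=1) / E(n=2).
4.0000

Using E_n = -13.6057 Z² / n² eV with Z = 1:

E_1 = -13.6057 / 1² = -13.6057 / 1 = -13.6057000000 eV
E_2 = -13.6057 / 2² = -13.6057 / 4 = -3.4014250000 eV

The ratio is:
E_1/E_2 = (-13.6057000000) / (-3.4014250000)
E_1/E_2 = (-13.6057/1) / (-13.6057/4)
E_1/E_2 = 4/1
E_1/E_2 = 4.0000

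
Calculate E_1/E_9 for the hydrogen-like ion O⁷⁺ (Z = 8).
81.00000

Using E_n = -13.6057 Z² / n² eV with Z = 8:

E_1 = -13.6057 × 8² / 1² = -870.7648 / 1 = -870.76480000000 eV
E_9 = -13.6057 × 8² / 9² = -870.7648 / 81 = -10.75018271605 eV

The ratio is:
E_1/E_9 = (-870.76480000000) / (-10.75018271605)
E_1/E_9 = (-870.7648/1) / (-870.7648/81)
E_1/E_9 = 81/1
E_1/E_9 = 81.00000
(Note: the Z² factors cancel in the ratio.)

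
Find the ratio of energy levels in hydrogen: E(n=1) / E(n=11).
121.00

Using E_n = -13.6057 Z² / n² eV with Z = 1:

E_1 = -13.6057 / 1² = -13.6057 / 1 = -13.60570000 eV
E_11 = -13.6057 / 11² = -13.6057 / 121 = -0.11244380 eV

The ratio is:
E_1/E_11 = (-13.60570000) / (-0.11244380)
E_1/E_11 = (-13.6057/1) / (-13.6057/121)
E_1/E_11 = 121/1
E_1/E_11 = 121.00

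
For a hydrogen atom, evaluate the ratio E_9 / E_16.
3.16049

Using E_n = -13.6057 Z² / n² eV with Z = 1:

E_9 = -13.6057 / 9² = -13.6057 / 81 = -0.16797160494 eV
E_16 = -13.6057 / 16² = -13.6057 / 256 = -0.05314726563 eV

The ratio is:
E_9/E_16 = (-0.16797160494) / (-0.05314726563)
E_9/E_16 = (-13.6057/81) / (-13.6057/256)
E_9/E_16 = 256/81
E_9/E_16 = 3.16049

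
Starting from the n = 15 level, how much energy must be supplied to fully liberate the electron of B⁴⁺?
1.512 eV

The ionization energy is the energy needed to remove the electron completely (n → ∞).

For a hydrogen-like ion with Z = 5, E_n = -13.6057 Z² / n² eV.

At n = 15: E_15 = -13.6057 × 5² / 15² = -1.511744 eV
At n = ∞: E_∞ = 0 eV

Ionization energy = E_∞ - E_15 = 0 - (-1.511744) = 1.511744 eV
Ionization energy ≈ 1.512 eV

This is also called the binding energy of the electron in state n = 15.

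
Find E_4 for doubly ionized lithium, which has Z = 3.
-7.65321 eV

For hydrogen-like ions, the energy levels scale with Z²:
E_n = -13.6057 Z² / n² eV

For Li²⁺ (Z = 3) at n = 4:
E_4 = -13.6057 × 3² / 4²
E_4 = -13.6057 × 9 / 16
E_4 = -122.4513 / 16
E_4 = -7.65321 eV

The energy is 9 times more negative than hydrogen at the same n due to the stronger nuclear charge.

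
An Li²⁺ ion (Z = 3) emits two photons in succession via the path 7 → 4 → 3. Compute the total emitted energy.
11.1067 eV

The energy levels of Li²⁺ are E_n = -13.6057 × 3² / n² eV.

First transition (7 → 4):
ΔE₁ = |E_4 - E_7|
ΔE₁ = |-7.6532062500 - (-2.4990061224)| = 5.1542001 eV

Second transition (4 → 3):
ΔE₂ = |E_3 - E_4|
ΔE₂ = |-13.6057000000 - (-7.6532062500)| = 5.9524938 eV

Total energy released:
E_total = ΔE₁ + ΔE₂ = 5.1542001 + 5.9524938 = 11.1067 eV

Note: This equals the direct transition 7 → 3: 11.1067 eV ✓
Energy is conserved regardless of the path taken.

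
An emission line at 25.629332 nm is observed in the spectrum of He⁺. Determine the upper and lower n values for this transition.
n = 3 → n = 1

First, find the photon energy from the wavelength (hc = 1239.84 eV·nm):
E = hc/λ = 1239.84 eV·nm / 25.629332 nm = 48.375822 eV

The energy levels of He⁺ satisfy E_n = -13.6057 × 2² / n² eV, so an emission n_i → n_f releases
ΔE = 13.6057 × 2² × (1/n_f² − 1/n_i²) eV.

Setting ΔE equal to the photon energy:
1/n_f² − 1/n_i² = 48.375822 / (13.6057 × 2²) = 0.88888888

Since 1/n_i² must be positive, we need 1/n_f² > 0.88888888, i.e. n_f ≤ 1. For each allowed n_f, solve n_i = (1/n_f² − 0.88888888)^(−1/2) and check whether it is a whole number:
  n_f = 1: 1/n_i² = 1.00000000 − 0.88888888 = 0.11111112 → n_i = 3.000  → integer, n_i = 3 ✓

Only n_f = 1 gives an integer upper level, n_i = 3.

The transition is from n = 3 to n = 1 (emission).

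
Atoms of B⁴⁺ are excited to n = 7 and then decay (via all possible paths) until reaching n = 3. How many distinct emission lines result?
10

The electron can occupy levels n = 3, 4, ..., 7 during de-excitation — that is m = 7 - 3 + 1 = 5 distinct levels.

The number of distinct spectral lines equals the number of ways to choose 2 of these m levels (each pair gives one possible emission transition):

Number of lines = m(m-1)/2 = 5×4/2 = 10

These correspond to all possible transitions between the 5 levels:
7 → 6, 7 → 5, 7 → 4, 7 → 3, 6 → 5, 6 → 4, 6 → 3, 5 → 4...

Each transition produces a photon with a unique energy (and thus wavelength). This count does not depend on Z.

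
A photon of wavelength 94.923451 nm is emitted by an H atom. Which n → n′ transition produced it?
n = 5 → n = 1

First, find the photon energy from the wavelength (hc = 1239.84 eV·nm):
E = hc/λ = 1239.84 eV·nm / 94.923451 nm = 13.061472 eV

The energy levels of hydrogen satisfy E_n = -13.6057 / n² eV, so an emission n_i → n_f releases
ΔE = 13.6057 × (1/n_f² − 1/n_i²) eV.

Setting ΔE equal to the photon energy:
1/n_f² − 1/n_i² = 13.061472 / 13.6057 = 0.96000000

Since 1/n_i² must be positive, we need 1/n_f² > 0.96000000, i.e. n_f ≤ 1. For each allowed n_f, solve n_i = (1/n_f² − 0.96000000)^(−1/2) and check whether it is a whole number:
  n_f = 1: 1/n_i² = 1.00000000 − 0.96000000 = 0.04000000 → n_i = 5.000  → integer, n_i = 5 ✓

Only n_f = 1 gives an integer upper level, n_i = 5.

The transition is from n = 5 to n = 1 (emission).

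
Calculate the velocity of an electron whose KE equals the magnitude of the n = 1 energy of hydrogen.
2.18769e+06 m/s (or 0.72974% of c)

The binding energy at n = 1 for hydrogen is:
E_1 = -13.6057/1² = -13.6057000 eV
|E_1| = 13.6057000 eV

Convert to Joules:
KE = 13.6057000 eV × (1.602177 × 10⁻¹⁹ J/eV) = 2.1798740e-18 J

Using KE = ½mv²:
v = √(2·KE/m_e)
v = √(2 × 2.1798740e-18 J / 9.10938 × 10⁻³¹ kg)
v = 2.18769e+06 m/s

This is approximately 0.72974% the speed of light.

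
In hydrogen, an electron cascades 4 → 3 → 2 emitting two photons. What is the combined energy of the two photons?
2.551069 eV

The energy levels of hydrogen are E_n = -13.6057 / n² eV.

First transition (4 → 3):
ΔE₁ = |E_3 - E_4|
ΔE₁ = |-1.511744444444 - (-0.850356250000)| = 0.661388194 eV

Second transition (3 → 2):
ΔE₂ = |E_2 - E_3|
ΔE₂ = |-3.401425000000 - (-1.511744444444)| = 1.889680556 eV

Total energy released:
E_total = ΔE₁ + ΔE₂ = 0.661388194 + 1.889680556 = 2.551069 eV

Note: This equals the direct transition 4 → 2: 2.551069 eV ✓
Energy is conserved regardless of the path taken.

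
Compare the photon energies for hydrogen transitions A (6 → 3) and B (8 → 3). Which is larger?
8 → 3

Calculate the energy for each transition:

Transition 6 → 3:
ΔE₁ = |E_3 - E_6| = |-13.6057/3² - (-13.6057/6²)|
ΔE₁ = |-1.511744444444 - (-0.377936111111)| = 1.133808333 eV

Transition 8 → 3:
ΔE₂ = |E_3 - E_8| = |-13.6057/3² - (-13.6057/8²)|
ΔE₂ = |-1.511744444444 - (-0.212589062500)| = 1.299155382 eV

Since 1.299155382 eV > 1.133808333 eV, the transition 8 → 3 emits the more energetic photon.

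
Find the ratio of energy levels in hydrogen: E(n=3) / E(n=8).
7.11

Using E_n = -13.6057 Z² / n² eV with Z = 1:

E_3 = -13.6057 / 3² = -13.6057 / 9 = -1.51174444 eV
E_8 = -13.6057 / 8² = -13.6057 / 64 = -0.21258906 eV

The ratio is:
E_3/E_8 = (-1.51174444) / (-0.21258906)
E_3/E_8 = (-13.6057/9) / (-13.6057/64)
E_3/E_8 = 64/9
E_3/E_8 = 7.11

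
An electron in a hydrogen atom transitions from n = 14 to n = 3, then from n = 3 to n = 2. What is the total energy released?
3.332008 eV

The energy levels of hydrogen are E_n = -13.6057 / n² eV.

First transition (14 → 3):
ΔE₁ = |E_3 - E_14|
ΔE₁ = |-1.511744444444 - (-0.069416836735)| = 1.442327608 eV

Second transition (3 → 2):
ΔE₂ = |E_2 - E_3|
ΔE₂ = |-3.401425000000 - (-1.511744444444)| = 1.889680556 eV

Total energy released:
E_total = ΔE₁ + ΔE₂ = 1.442327608 + 1.889680556 = 3.332008 eV

Note: This equals the direct transition 14 → 2: 3.332008 eV ✓
Energy is conserved regardless of the path taken.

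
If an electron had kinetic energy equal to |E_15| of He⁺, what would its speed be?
2.917e+05 m/s (or 0.0973% of c)

The binding energy at n = 15 for He⁺ is:
E_15 = -13.6057 × 2²/15² = -0.2418791 eV
|E_15| = 0.2418791 eV

Convert to Joules:
KE = 0.2418791 eV × (1.602177 × 10⁻¹⁹ J/eV) = 3.87533e-20 J

Using KE = ½mv²:
v = √(2·KE/m_e)
v = √(2 × 3.87533e-20 J / 9.10938 × 10⁻³¹ kg)
v = 2.917e+05 m/s

This is approximately 0.0973% the speed of light.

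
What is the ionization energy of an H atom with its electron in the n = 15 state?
0.06047 eV

The ionization energy is the energy needed to remove the electron completely (n → ∞).

For hydrogen, E_n = -13.6057 eV / n².

At n = 15: E_15 = -13.6057 / 15² = -0.06046978 eV
At n = ∞: E_∞ = 0 eV

Ionization energy = E_∞ - E_15 = 0 - (-0.06046978) = 0.06046978 eV
Ionization energy ≈ 0.06047 eV

This is also called the binding energy of the electron in state n = 15.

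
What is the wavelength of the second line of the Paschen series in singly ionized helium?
320.367 nm

The lines of a series are numbered from the longest wavelength (smallest ΔE) outward; the second line is the transition from n = n_f + 2 to n_f.
The Paschen series has all transitions ending at n_f = 3.

For He⁺ (Z = 2), the second line (β-line) is the jump from n = 5 to n = 3:
E_5 = -13.6057 × 2² / 5² = -2.1769120 eV
E_3 = -13.6057 × 2² / 3² = -6.0469778 eV
ΔE = E_5 - E_3 = 3.8700658 eV

λ = hc/E = 1239.84 eV·nm / 3.8700658 eV
λ = 320.367 nm

This is the β-line of the Paschen series in He⁺.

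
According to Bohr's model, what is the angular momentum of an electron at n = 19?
2.00369e-33 J·s (or 19ℏ)

In the Bohr model, angular momentum is quantized:
L = nℏ

where ℏ = h/(2π) = 1.0545718e-34 J·s

For n = 19:
L = 19 × 1.0545718e-34 J·s
L = 2.00369e-33 J·s

This can also be written as L = 19ℏ.
The angular momentum is an integer multiple of the reduced Planck constant.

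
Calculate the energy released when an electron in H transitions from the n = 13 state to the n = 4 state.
0.77 eV

The energy levels are E_n = -13.6057 eV / n².

Energy at n = 13: E_13 = -13.6057 / 13² = -0.08051 eV
Energy at n = 4: E_4 = -13.6057 / 4² = -0.85036 eV

For emission (electron falling to lower state), the photon energy is:
E_photon = E_13 - E_4 = |-0.08051 - (-0.85036)|
E_photon = 0.77 eV

This energy is carried away by the emitted photon.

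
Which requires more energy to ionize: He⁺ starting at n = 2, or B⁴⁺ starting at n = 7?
He⁺ at n = 2 (E = -13.605700 eV)

Using E_n = -13.6057 Z² / n² eV:

He⁺ (Z = 2) at n = 2:
E = -13.6057 × 2² / 2² = -13.6057 × 4 / 4 = -13.605700000 eV

B⁴⁺ (Z = 5) at n = 7:
E = -13.6057 × 5² / 7² = -13.6057 × 25 / 49 = -6.941683673 eV

Since -13.605700000 eV < -6.941683673 eV,
He⁺ at n = 2 is more tightly bound (requires more energy to ionize).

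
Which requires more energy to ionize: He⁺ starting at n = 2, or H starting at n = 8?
He⁺ at n = 2 (E = -13.605700 eV)

Using E_n = -13.6057 Z² / n² eV:

He⁺ (Z = 2) at n = 2:
E = -13.6057 × 2² / 2² = -13.6057 × 4 / 4 = -13.605700000 eV

H (Z = 1) at n = 8:
E = -13.6057 × 1² / 8² = -13.6057 × 1 / 64 = -0.212589063 eV

Since -13.605700000 eV < -0.212589063 eV,
He⁺ at n = 2 is more tightly bound (requires more energy to ionize).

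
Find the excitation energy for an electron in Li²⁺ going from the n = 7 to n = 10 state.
1.2745 eV

The energy levels of a hydrogen-like atom are E_n = -13.6057 Z² eV / n².

Energy at n = 7: E_7 = -13.6057 × 3² / 7² = -2.4990061 eV
Energy at n = 10: E_10 = -13.6057 × 3² / 10² = -1.2245130 eV

The excitation energy is the difference:
ΔE = E_10 - E_7
ΔE = -1.2245130 - (-2.4990061)
ΔE = 1.2745 eV

Since this is positive, energy must be absorbed (photon absorption).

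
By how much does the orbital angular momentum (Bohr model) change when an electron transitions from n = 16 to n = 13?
3.16e-34 J·s (or 3ℏ)

In the Bohr model, L_n = nℏ where ℏ = 1.0546e-34 J·s.

L_16 = 16ℏ = 1.6874e-33 J·s
L_13 = 13ℏ = 1.3710e-33 J·s

ΔL = L_16 - L_13 = (16 - 13)ℏ = 3ℏ
ΔL = 3 × 1.0546e-34 J·s = 3.16e-34 J·s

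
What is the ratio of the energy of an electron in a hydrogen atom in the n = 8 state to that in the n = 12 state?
2.2500

Using E_n = -13.6057 Z² / n² eV with Z = 1:

E_8 = -13.6057 / 8² = -13.6057 / 64 = -0.2125890625 eV
E_12 = -13.6057 / 12² = -13.6057 / 144 = -0.0944840278 eV

The ratio is:
E_8/E_12 = (-0.2125890625) / (-0.0944840278)
E_8/E_12 = (-13.6057/64) / (-13.6057/144)
E_8/E_12 = 144/64
E_8/E_12 = 2.2500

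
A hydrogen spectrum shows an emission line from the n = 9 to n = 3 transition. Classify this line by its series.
Paschen series

The spectral series in hydrogen are named based on the final (lower) energy level:
- Lyman series: n_final = 1 (ultraviolet)
- Balmer series: n_final = 2 (visible/near-UV)
- Paschen series: n_final = 3 (infrared)
- Brackett series: n_final = 4 (infrared)
- Pfund series: n_final = 5 (far infrared)

Since this transition ends at n = 3, it belongs to the Paschen series.

For reference, this 9 → 3 line has photon energy
ΔE = 13.6057 eV × (1/3² - 1/9²) = 1.3437728395 eV,
corresponding to wavelength λ = hc/ΔE = 1239.84 eV·nm / 1.3437728395 eV = 922.655946 nm in the infrared region.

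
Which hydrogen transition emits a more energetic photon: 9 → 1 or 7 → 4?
9 → 1

Calculate the energy for each transition:

Transition 9 → 1:
ΔE₁ = |E_1 - E_9| = |-13.6057/1² - (-13.6057/9²)|
ΔE₁ = |-13.60570000 - (-0.16797160)| = 13.43773 eV

Transition 7 → 4:
ΔE₂ = |E_4 - E_7| = |-13.6057/4² - (-13.6057/7²)|
ΔE₂ = |-0.85035625 - (-0.27766735)| = 0.57269 eV

Since 13.43773 eV > 0.57269 eV, the transition 9 → 1 emits the more energetic photon.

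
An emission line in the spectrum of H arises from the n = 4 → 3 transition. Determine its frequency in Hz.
1.60e+14 Hz

First, find the transition energy:
E_4 = -13.6057 / 4² = -0.850356 eV
E_3 = -13.6057 / 3² = -1.511744 eV
|ΔE| = |E_3 - E_4| = 0.661388 eV

Convert to Joules: E = 0.661388 eV × (1.602177 × 10⁻¹⁹ J/eV) = 1.0597e-19 J

Using E = hf:
f = E/h = 1.0597e-19 J / (6.62607 × 10⁻³⁴ J·s)
f = 1.60e+14 Hz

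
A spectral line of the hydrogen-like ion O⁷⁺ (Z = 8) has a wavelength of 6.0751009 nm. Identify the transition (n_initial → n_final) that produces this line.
n = 8 → n = 2

First, find the photon energy from the wavelength (hc = 1239.84 eV·nm):
E = hc/λ = 1239.84 eV·nm / 6.0751009 nm = 204.08550 eV

The energy levels of O⁷⁺ satisfy E_n = -13.6057 × 8² / n² eV, so an emission n_i → n_f releases
ΔE = 13.6057 × 8² × (1/n_f² − 1/n_i²) eV.

Setting ΔE equal to the photon energy:
1/n_f² − 1/n_i² = 204.08550 / (13.6057 × 8²) = 0.23437500

Since 1/n_i² must be positive, we need 1/n_f² > 0.23437500, i.e. n_f ≤ 2. For each allowed n_f, solve n_i = (1/n_f² − 0.23437500)^(−1/2) and check whether it is a whole number:
  n_f = 1: 1/n_i² = 1.00000000 − 0.23437500 = 0.76562500 → n_i = 1.143  (not an integer) ✗
  n_f = 2: 1/n_i² = 0.25000000 − 0.23437500 = 0.01562500 → n_i = 8.000  → integer, n_i = 8 ✓

Only n_f = 2 gives an integer upper level, n_i = 8.

The transition is from n = 8 to n = 2 (emission).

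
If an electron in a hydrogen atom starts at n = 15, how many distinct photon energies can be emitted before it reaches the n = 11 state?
10

The electron can occupy levels n = 11, 12, ..., 15 during de-excitation — that is m = 15 - 11 + 1 = 5 distinct levels.

The number of distinct spectral lines equals the number of ways to choose 2 of these m levels (each pair gives one possible emission transition):

Number of lines = m(m-1)/2 = 5×4/2 = 10

These correspond to all possible transitions between the 5 levels:
15 → 14, 15 → 13, 15 → 12, 15 → 11, 14 → 13, 14 → 12, 14 → 11, 13 → 12...

Each transition produces a photon with a unique energy (and thus wavelength). This count does not depend on Z.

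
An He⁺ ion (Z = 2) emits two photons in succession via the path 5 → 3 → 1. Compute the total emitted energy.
52.2459 eV

The energy levels of He⁺ are E_n = -13.6057 × 2² / n² eV.

First transition (5 → 3):
ΔE₁ = |E_3 - E_5|
ΔE₁ = |-6.0469777778 - (-2.1769120000)| = 3.8700658 eV

Second transition (3 → 1):
ΔE₂ = |E_1 - E_3|
ΔE₂ = |-54.4228000000 - (-6.0469777778)| = 48.3758222 eV

Total energy released:
E_total = ΔE₁ + ΔE₂ = 3.8700658 + 48.3758222 = 52.2459 eV

Note: This equals the direct transition 5 → 1: 52.2459 eV ✓
Energy is conserved regardless of the path taken.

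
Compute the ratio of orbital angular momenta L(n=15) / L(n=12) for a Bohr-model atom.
1.250

In the Bohr model, L_n = nℏ, so the ratio is purely the ratio of quantum numbers:

L_15/L_12 = 15ℏ / 12ℏ = 15/12 = 1.250

The angular momentum scales linearly with n.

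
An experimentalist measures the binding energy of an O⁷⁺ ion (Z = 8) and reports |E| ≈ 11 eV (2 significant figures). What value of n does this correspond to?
n = 9

The exact energy levels follow E_n = -13.6057 Z² / n² eV with Z = 8.

The measured value (-11 eV) is reported to only 2 significant figures, so we must test candidate n values and see which one matches to that precision.

Candidate energies:
  n = 7:  E = -13.6057 × 8² / 7² = -17.77071 eV
  n = 8:  E = -13.6057 × 8² / 8² = -13.60570 eV
  n = 9:  E = -13.6057 × 8² / 9² = -10.75018 eV  ← matches
  n = 10:  E = -13.6057 × 8² / 10² = -8.70765 eV
  n = 11:  E = -13.6057 × 8² / 11² = -7.19640 eV

Checking against the measurement of -11 eV (2 sig figs), only n = 9 agrees:
E_9 = -10.75018 eV, which rounds to -11 eV ✓

Therefore n = 9.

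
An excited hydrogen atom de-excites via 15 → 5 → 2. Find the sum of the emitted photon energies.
3.3410 eV

The energy levels of hydrogen are E_n = -13.6057 / n² eV.

First transition (15 → 5):
ΔE₁ = |E_5 - E_15|
ΔE₁ = |-0.5442280000 - (-0.0604697778)| = 0.4837582 eV

Second transition (5 → 2):
ΔE₂ = |E_2 - E_5|
ΔE₂ = |-3.4014250000 - (-0.5442280000)| = 2.8571970 eV

Total energy released:
E_total = ΔE₁ + ΔE₂ = 0.4837582 + 2.8571970 = 3.3410 eV

Note: This equals the direct transition 15 → 2: 3.3410 eV ✓
Energy is conserved regardless of the path taken.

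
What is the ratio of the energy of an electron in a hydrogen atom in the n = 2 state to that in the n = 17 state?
72.25000

Using E_n = -13.6057 Z² / n² eV with Z = 1:

E_2 = -13.6057 / 2² = -13.6057 / 4 = -3.40142500000 eV
E_17 = -13.6057 / 17² = -13.6057 / 289 = -0.04707854671 eV

The ratio is:
E_2/E_17 = (-3.40142500000) / (-0.04707854671)
E_2/E_17 = (-13.6057/4) / (-13.6057/289)
E_2/E_17 = 289/4
E_2/E_17 = 72.25000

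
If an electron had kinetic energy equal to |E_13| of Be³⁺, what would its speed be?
6.73136e+05 m/s (or 0.2245% of c)

The binding energy at n = 13 for Be³⁺ is:
E_13 = -13.6057 × 4²/13² = -1.28811361 eV
|E_13| = 1.28811361 eV

Convert to Joules:
KE = 1.28811361 eV × (1.602177 × 10⁻¹⁹ J/eV) = 2.0637860e-19 J

Using KE = ½mv²:
v = √(2·KE/m_e)
v = √(2 × 2.0637860e-19 J / 9.10938 × 10⁻³¹ kg)
v = 6.73136e+05 m/s

This is approximately 0.2245% the speed of light.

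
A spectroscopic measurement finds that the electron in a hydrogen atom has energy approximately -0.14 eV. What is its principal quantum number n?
n = 10

The exact energy levels follow E_n = -13.6057 eV / n².

The measured value (-0.14 eV) is reported to only 2 significant figures, so we must test candidate n values and see which one matches to that precision.

Candidate energies:
  n = 8:  E = -13.6057/8² = -0.21259 eV
  n = 9:  E = -13.6057/9² = -0.16797 eV
  n = 10:  E = -13.6057/10² = -0.13606 eV  ← matches
  n = 11:  E = -13.6057/11² = -0.11244 eV
  n = 12:  E = -13.6057/12² = -0.09448 eV

Checking against the measurement of -0.14 eV (2 sig figs), only n = 10 agrees:
E_10 = -0.13606 eV, which rounds to -0.14 eV ✓

Therefore n = 10.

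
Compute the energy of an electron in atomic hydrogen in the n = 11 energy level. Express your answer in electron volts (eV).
-0.11244 eV

The energy levels of a hydrogen-like atom are given by:
E_n = -13.6057 eV / n²

For n = 11:
E_11 = -13.6057 eV / 11²
E_11 = -13.6057 eV / 121
E_11 = -0.11244 eV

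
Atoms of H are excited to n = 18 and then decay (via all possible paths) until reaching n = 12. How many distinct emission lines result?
21

The electron can occupy levels n = 12, 13, ..., 18 during de-excitation — that is m = 18 - 12 + 1 = 7 distinct levels.

The number of distinct spectral lines equals the number of ways to choose 2 of these m levels (each pair gives one possible emission transition):

Number of lines = m(m-1)/2 = 7×6/2 = 21

These correspond to all possible transitions between the 7 levels:
18 → 17, 18 → 16, 18 → 15, 18 → 14, 18 → 13, 18 → 12, 17 → 16, 17 → 15...

Each transition produces a photon with a unique energy (and thus wavelength). This count does not depend on Z.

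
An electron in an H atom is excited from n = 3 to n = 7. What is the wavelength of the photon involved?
1004.66981 nm

First, find the transition energy using E_n = -13.6057 / n² eV:
E_3 = -13.6057 / 3² = -1.5117444444 eV
E_7 = -13.6057 / 7² = -0.2776673469 eV

Photon energy: |ΔE| = |E_7 - E_3| = 1.2340770975 eV

Convert to wavelength using E = hc/λ with hc = 1239.84 eV·nm:
λ = hc/E = 1239.84 eV·nm / 1.2340770975 eV
λ = 1004.66981 nm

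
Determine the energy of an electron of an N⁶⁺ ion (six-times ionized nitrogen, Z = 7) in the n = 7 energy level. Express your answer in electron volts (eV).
-13.6057 eV

The energy levels of a hydrogen-like atom are given by:
E_n = -13.6057 Z² / n² eV  (with Z = 7 for N⁶⁺)

For n = 7:
E_7 = -13.6057 × 7² / 7²
E_7 = -13.6057 × 49 / 49
E_7 = -13.6057 eV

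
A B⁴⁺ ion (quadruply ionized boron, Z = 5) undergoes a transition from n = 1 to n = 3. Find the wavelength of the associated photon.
4.10 nm

First, find the transition energy using E_n = -13.6057 Z² / n² eV:
E_1 = -13.6057 × 5² / 1² = -340.1425 eV
E_3 = -13.6057 × 5² / 3² = -37.7936 eV

Photon energy: |ΔE| = |E_3 - E_1| = 302.3489 eV

Convert to wavelength using E = hc/λ with hc = 1239.84 eV·nm:
λ = hc/E = 1239.84 eV·nm / 302.3489 eV
λ = 4.10 nm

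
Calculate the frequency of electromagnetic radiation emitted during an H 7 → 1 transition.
3.223e+15 Hz

First, find the transition energy:
E_7 = -13.6057 / 7² = -0.27767 eV
E_1 = -13.6057 / 1² = -13.60570 eV
|ΔE| = |E_1 - E_7| = 13.32803 eV

Convert to Joules: E = 13.32803 eV × (1.602177 × 10⁻¹⁹ J/eV) = 2.13539e-18 J

Using E = hf:
f = E/h = 2.13539e-18 J / (6.62607 × 10⁻³⁴ J·s)
f = 3.223e+15 Hz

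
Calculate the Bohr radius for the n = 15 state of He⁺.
5.95324 nm (or 59.53244 Å)

The Bohr radius formula is:
r_n = n² a₀ / Z

where a₀ = 0.05291772 nm is the Bohr radius.

For He⁺ (Z = 2) at n = 15:
r_15 = 15² × 0.05291772 nm / 2
r_15 = 225 × 0.05291772 nm / 2
r_15 = 11.906487 nm / 2
r_15 = 5.95324 nm

The electron orbits at approximately 5.95324 nm from the nucleus.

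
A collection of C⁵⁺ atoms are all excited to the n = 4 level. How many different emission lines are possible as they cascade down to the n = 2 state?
3

The electron can occupy levels n = 2, 3, ..., 4 during de-excitation — that is m = 4 - 2 + 1 = 3 distinct levels.

The number of distinct spectral lines equals the number of ways to choose 2 of these m levels (each pair gives one possible emission transition):

Number of lines = m(m-1)/2 = 3×2/2 = 3

These correspond to all possible transitions between the 3 levels:
4 → 3, 4 → 2, 3 → 2

Each transition produces a photon with a unique energy (and thus wavelength). This count does not depend on Z.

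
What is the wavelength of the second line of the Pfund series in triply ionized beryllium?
290.703 nm

The lines of a series are numbered from the longest wavelength (smallest ΔE) outward; the second line is the transition from n = n_f + 2 to n_f.
The Pfund series has all transitions ending at n_f = 5.

For Be³⁺ (Z = 4), the second line (β-line) is the jump from n = 7 to n = 5:
E_7 = -13.6057 × 4² / 7² = -4.4426776 eV
E_5 = -13.6057 × 4² / 5² = -8.7076480 eV
ΔE = E_7 - E_5 = 4.2649704 eV

λ = hc/E = 1239.84 eV·nm / 4.2649704 eV
λ = 290.703 nm

This is the β-line of the Pfund series in Be³⁺.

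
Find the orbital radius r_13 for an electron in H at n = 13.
8.9431 nm (or 89.4309 Å)

The Bohr radius formula is:
r_n = n² a₀ / Z

where a₀ = 0.0529177 nm is the Bohr radius.

For H (Z = 1) at n = 13:
r_13 = 13² × 0.0529177 nm / 1
r_13 = 169 × 0.0529177 nm / 1
r_13 = 8.94309 nm / 1
r_13 = 8.9431 nm

The electron orbits at approximately 8.9431 nm from the nucleus.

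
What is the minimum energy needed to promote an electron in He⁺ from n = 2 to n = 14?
13.32803 eV

The energy levels of a hydrogen-like atom are E_n = -13.6057 Z² eV / n².

Energy at n = 2: E_2 = -13.6057 × 2² / 2² = -13.60570000 eV
Energy at n = 14: E_14 = -13.6057 × 2² / 14² = -0.27766735 eV

The excitation energy is the difference:
ΔE = E_14 - E_2
ΔE = -0.27766735 - (-13.60570000)
ΔE = 13.32803 eV

Since this is positive, energy must be absorbed (photon absorption).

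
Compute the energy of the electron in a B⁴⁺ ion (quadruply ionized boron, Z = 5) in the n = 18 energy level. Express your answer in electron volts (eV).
-1.05 eV

The energy levels of a hydrogen-like atom are given by:
E_n = -13.6057 Z² / n² eV  (with Z = 5 for B⁴⁺)

For n = 18:
E_18 = -13.6057 × 5² / 18²
E_18 = -13.6057 × 25 / 324
E_18 = -1.05 eV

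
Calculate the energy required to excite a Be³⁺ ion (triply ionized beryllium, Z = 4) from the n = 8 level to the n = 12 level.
1.889681 eV

The energy levels of a hydrogen-like atom are E_n = -13.6057 Z² eV / n².

Energy at n = 8: E_8 = -13.6057 × 4² / 8² = -3.401425000 eV
Energy at n = 12: E_12 = -13.6057 × 4² / 12² = -1.511744444 eV

The excitation energy is the difference:
ΔE = E_12 - E_8
ΔE = -1.511744444 - (-3.401425000)
ΔE = 1.889681 eV

Since this is positive, energy must be absorbed (photon absorption).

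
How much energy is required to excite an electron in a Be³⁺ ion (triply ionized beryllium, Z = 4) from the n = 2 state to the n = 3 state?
30.23 eV

The energy levels of a hydrogen-like atom are E_n = -13.6057 Z² eV / n².

Energy at n = 2: E_2 = -13.6057 × 4² / 2² = -54.42280 eV
Energy at n = 3: E_3 = -13.6057 × 4² / 3² = -24.18791 eV

The excitation energy is the difference:
ΔE = E_3 - E_2
ΔE = -24.18791 - (-54.42280)
ΔE = 30.23 eV

Since this is positive, energy must be absorbed (photon absorption).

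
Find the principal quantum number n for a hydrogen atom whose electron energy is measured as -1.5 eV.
n = 3

The exact energy levels follow E_n = -13.6057 eV / n².

The measured value (-1.5 eV) is reported to only 2 significant figures, so we must test candidate n values and see which one matches to that precision.

Candidate energies:
  n = 1:  E = -13.6057/1² = -13.60570 eV
  n = 2:  E = -13.6057/2² = -3.40143 eV
  n = 3:  E = -13.6057/3² = -1.51174 eV  ← matches
  n = 4:  E = -13.6057/4² = -0.85036 eV
  n = 5:  E = -13.6057/5² = -0.54423 eV

Checking against the measurement of -1.5 eV (2 sig figs), only n = 3 agrees:
E_3 = -1.51174 eV, which rounds to -1.5 eV ✓

Therefore n = 3.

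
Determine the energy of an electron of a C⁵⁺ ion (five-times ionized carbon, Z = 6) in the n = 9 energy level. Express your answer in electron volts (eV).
-6.04698 eV

The energy levels of a hydrogen-like atom are given by:
E_n = -13.6057 Z² / n² eV  (with Z = 6 for C⁵⁺)

For n = 9:
E_9 = -13.6057 × 6² / 9²
E_9 = -13.6057 × 36 / 81
E_9 = -6.04698 eV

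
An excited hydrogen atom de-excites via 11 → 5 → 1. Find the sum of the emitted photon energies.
13.4933 eV

The energy levels of hydrogen are E_n = -13.6057 / n² eV.

First transition (11 → 5):
ΔE₁ = |E_5 - E_11|
ΔE₁ = |-0.5442280000 - (-0.1124438017)| = 0.4317842 eV

Second transition (5 → 1):
ΔE₂ = |E_1 - E_5|
ΔE₂ = |-13.6057000000 - (-0.5442280000)| = 13.0614720 eV

Total energy released:
E_total = ΔE₁ + ΔE₂ = 0.4317842 + 13.0614720 = 13.4933 eV

Note: This equals the direct transition 11 → 1: 13.4933 eV ✓
Energy is conserved regardless of the path taken.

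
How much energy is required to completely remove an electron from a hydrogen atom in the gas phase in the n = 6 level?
0.37794 eV

The ionization energy is the energy needed to remove the electron completely (n → ∞).

For hydrogen, E_n = -13.6057 eV / n².

At n = 6: E_6 = -13.6057 / 6² = -0.37793611 eV
At n = ∞: E_∞ = 0 eV

Ionization energy = E_∞ - E_6 = 0 - (-0.37793611) = 0.37793611 eV
Ionization energy ≈ 0.37794 eV

This is also called the binding energy of the electron in state n = 6.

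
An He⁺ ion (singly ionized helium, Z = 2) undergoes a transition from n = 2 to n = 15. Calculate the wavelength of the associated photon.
92.78 nm

First, find the transition energy using E_n = -13.6057 Z² / n² eV:
E_2 = -13.6057 × 2² / 2² = -13.6057 eV
E_15 = -13.6057 × 2² / 15² = -0.2419 eV

Photon energy: |ΔE| = |E_15 - E_2| = 13.3638 eV

Convert to wavelength using E = hc/λ with hc = 1239.84 eV·nm:
λ = hc/E = 1239.84 eV·nm / 13.3638 eV
λ = 92.78 nm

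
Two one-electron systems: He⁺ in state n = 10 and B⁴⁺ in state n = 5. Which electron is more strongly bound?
B⁴⁺ at n = 5 (E = -13.60570 eV)

Using E_n = -13.6057 Z² / n² eV:

He⁺ (Z = 2) at n = 10:
E = -13.6057 × 2² / 10² = -13.6057 × 4 / 100 = -0.54422800 eV

B⁴⁺ (Z = 5) at n = 5:
E = -13.6057 × 5² / 5² = -13.6057 × 25 / 25 = -13.60570000 eV

Since -13.60570000 eV < -0.54422800 eV,
B⁴⁺ at n = 5 is more tightly bound (requires more energy to ionize).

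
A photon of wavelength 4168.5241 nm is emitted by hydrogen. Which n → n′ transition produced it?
n = 13 → n = 6

First, find the photon energy from the wavelength (hc = 1239.84 eV·nm):
E = hc/λ = 1239.84 eV·nm / 4168.5241 nm = 0.29742901 eV

The energy levels of hydrogen satisfy E_n = -13.6057 / n² eV, so an emission n_i → n_f releases
ΔE = 13.6057 × (1/n_f² − 1/n_i²) eV.

Setting ΔE equal to the photon energy:
1/n_f² − 1/n_i² = 0.29742901 / 13.6057 = 0.021860618

Since 1/n_i² must be positive, we need 1/n_f² > 0.021860618, i.e. n_f ≤ 6. For each allowed n_f, solve n_i = (1/n_f² − 0.021860618)^(−1/2) and check whether it is a whole number:
  n_f = 1: 1/n_i² = 1.000000000 − 0.021860618 = 0.978139382 → n_i = 1.011  (not an integer) ✗
  n_f = 2: 1/n_i² = 0.250000000 − 0.021860618 = 0.228139382 → n_i = 2.094  (not an integer) ✗
  n_f = 3: 1/n_i² = 0.111111111 − 0.021860618 = 0.089250493 → n_i = 3.347  (not an integer) ✗
  n_f = 4: 1/n_i² = 0.062500000 − 0.021860618 = 0.040639382 → n_i = 4.961  (not an integer) ✗
  n_f = 5: 1/n_i² = 0.040000000 − 0.021860618 = 0.018139382 → n_i = 7.425  (not an integer) ✗
  n_f = 6: 1/n_i² = 0.027777778 − 0.021860618 = 0.005917160 → n_i = 13.000  → integer, n_i = 13 ✓

Only n_f = 6 gives an integer upper level, n_i = 13.

The transition is from n = 13 to n = 6 (emission).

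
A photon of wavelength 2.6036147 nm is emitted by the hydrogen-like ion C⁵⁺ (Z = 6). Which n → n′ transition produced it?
n = 6 → n = 1

First, find the photon energy from the wavelength (hc = 1239.84 eV·nm):
E = hc/λ = 1239.84 eV·nm / 2.6036147 nm = 476.19949 eV

The energy levels of C⁵⁺ satisfy E_n = -13.6057 × 6² / n² eV, so an emission n_i → n_f releases
ΔE = 13.6057 × 6² × (1/n_f² − 1/n_i²) eV.

Setting ΔE equal to the photon energy:
1/n_f² − 1/n_i² = 476.19949 / (13.6057 × 6²) = 0.97222220

Since 1/n_i² must be positive, we need 1/n_f² > 0.97222220, i.e. n_f ≤ 1. For each allowed n_f, solve n_i = (1/n_f² − 0.97222220)^(−1/2) and check whether it is a whole number:
  n_f = 1: 1/n_i² = 1.00000000 − 0.97222220 = 0.02777780 → n_i = 6.000  → integer, n_i = 6 ✓

Only n_f = 1 gives an integer upper level, n_i = 6.

The transition is from n = 6 to n = 1 (emission).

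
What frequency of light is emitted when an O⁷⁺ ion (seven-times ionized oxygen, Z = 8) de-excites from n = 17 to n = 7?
3.57e+15 Hz

First, find the transition energy:
E_17 = -13.6057 × 8² / 17² = -3.01303 eV
E_7 = -13.6057 × 8² / 7² = -17.77071 eV
|ΔE| = |E_7 - E_17| = 14.75768 eV

Convert to Joules: E = 14.75768 eV × (1.602177 × 10⁻¹⁹ J/eV) = 2.3644e-18 J

Using E = hf:
f = E/h = 2.3644e-18 J / (6.62607 × 10⁻³⁴ J·s)
f = 3.57e+15 Hz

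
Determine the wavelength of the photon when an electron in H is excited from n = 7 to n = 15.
5708.3512 nm

First, find the transition energy using E_n = -13.6057 / n² eV:
E_7 = -13.6057 / 7² = -0.2776673469 eV
E_15 = -13.6057 / 15² = -0.0604697778 eV

Photon energy: |ΔE| = |E_15 - E_7| = 0.2171975691 eV

Convert to wavelength using E = hc/λ with hc = 1239.84 eV·nm:
λ = hc/E = 1239.84 eV·nm / 0.2171975691 eV
λ = 5708.3512 nm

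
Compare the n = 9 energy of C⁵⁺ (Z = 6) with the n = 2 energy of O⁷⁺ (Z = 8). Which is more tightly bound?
O⁷⁺ at n = 2 (E = -217.691200 eV)

Using E_n = -13.6057 Z² / n² eV:

C⁵⁺ (Z = 6) at n = 9:
E = -13.6057 × 6² / 9² = -13.6057 × 36 / 81 = -6.046977778 eV

O⁷⁺ (Z = 8) at n = 2:
E = -13.6057 × 8² / 2² = -13.6057 × 64 / 4 = -217.691200000 eV

Since -217.691200000 eV < -6.046977778 eV,
O⁷⁺ at n = 2 is more tightly bound (requires more energy to ionize).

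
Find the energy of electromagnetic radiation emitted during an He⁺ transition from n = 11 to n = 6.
1.0620 eV

The energy levels are E_n = -13.6057 Z² eV / n².

Energy at n = 11: E_11 = -13.6057 × 2² / 11² = -0.4497752 eV
Energy at n = 6: E_6 = -13.6057 × 2² / 6² = -1.5117444 eV

For emission (electron falling to lower state), the photon energy is:
E_photon = E_11 - E_6 = |-0.4497752 - (-1.5117444)|
E_photon = 1.0620 eV

This energy is carried away by the emitted photon.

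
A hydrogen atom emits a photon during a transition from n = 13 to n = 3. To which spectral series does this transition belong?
Paschen series

The spectral series in hydrogen are named based on the final (lower) energy level:
- Lyman series: n_final = 1 (ultraviolet)
- Balmer series: n_final = 2 (visible/near-UV)
- Paschen series: n_final = 3 (infrared)
- Brackett series: n_final = 4 (infrared)
- Pfund series: n_final = 5 (far infrared)

Since this transition ends at n = 3, it belongs to the Paschen series.

For reference, this 13 → 3 line has photon energy
ΔE = 13.6057 eV × (1/3² - 1/13²) = 1.431237 eV,
corresponding to wavelength λ = hc/ΔE = 1239.84 eV·nm / 1.431237 eV = 866.27 nm in the infrared region.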